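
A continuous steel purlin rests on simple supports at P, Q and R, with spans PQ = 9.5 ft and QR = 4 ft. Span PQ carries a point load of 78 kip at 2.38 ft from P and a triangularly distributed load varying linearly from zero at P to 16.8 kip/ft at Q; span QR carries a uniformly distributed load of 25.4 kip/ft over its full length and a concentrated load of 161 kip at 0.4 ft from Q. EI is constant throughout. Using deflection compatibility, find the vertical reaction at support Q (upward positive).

Insert a hinge at Q; M_Q is the redundant, and each span becomes simply supported.
End slopes at the hinge Q, treating each span as simply supported:
  span PQ: point load 78 at a = 2.38: Pab(L + a)/(6LEI) = 275.5/EI
  span PQ: triangular load, peak 16.8: w₀L³/(45EI) = 320.1/EI
  span QR: UDL 25.4: wL³/(24EI) = 67.73/EI
  span QR: point load 161 at a = 0.4: Pab(L + b)/(6LEI) = 73.42/EI
  relative rotation θ_0 = (595.6 + 141.1)/EI = 736.7/EI
A unit hogging moment at Q produces rotation L₁/(3EI) + L₂/(3EI) = 4.5/EI.
Slope continuity at Q: θ_0 = M_Q·4.5/EI, so M_Q = 736.7/4.5 = 163.7 kip·ft (hogging).
Span PQ, ΣM about P with M_Q applied at Q: R_Q^{PQ}·9.5 = 691 + 163.7, so R_Q^{PQ} = 89.97 kip and R_P = 157.8 − 89.97 = 67.83 kip.
Span QR, ΣM about R: R_Q^{QR}·4 = 782.8 + 163.7, so R_Q^{QR} = 236.6 kip and R_R = 262.6 − 236.6 = 25.97 kip.
R_Q = 89.97 + 236.6 = 326.6 kip.

R_Q = 326.6 kip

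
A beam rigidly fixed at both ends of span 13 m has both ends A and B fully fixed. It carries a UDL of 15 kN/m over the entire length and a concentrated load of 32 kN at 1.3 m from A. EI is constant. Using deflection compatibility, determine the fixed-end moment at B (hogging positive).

Release both end moments; the primary structure is a simply-supported span AB with redundants M_A and M_B.
On the primary (simply-supported) span, the end slopes from the loading are:
  at A: UDL 15: wL³/(24EI) = 1373/EI
  at B: UDL 15: wL³/(24EI) = 1373/EI
  at A: point load 32 at a = 1.3: Pab(L + b)/(6LEI) = 154.1/EI
  at B: point load 32 at a = 1.3: Pab(L + a)/(6LEI) = 89.23/EI
  θ_A0 = 1527/EI,  θ_B0 = 1462/EI
Flexibility coefficients: a unit moment at one end gives L/(3EI) there and L/(6EI) at the far end, so f₁₁ = f₂₂ = 4.333/EI and f₁₂ = f₂₁ = 2.167/EI.
Compatibility — zero rotation at each built-in end:
  4.333 M_A + 2.167 M_B = 1527
  2.167 M_A + 4.333 M_B = 1462
Solving the pair gives M_A = 244.9 kN·m and M_B = 215 kN·m (hogging).

M_B = 215 kN·m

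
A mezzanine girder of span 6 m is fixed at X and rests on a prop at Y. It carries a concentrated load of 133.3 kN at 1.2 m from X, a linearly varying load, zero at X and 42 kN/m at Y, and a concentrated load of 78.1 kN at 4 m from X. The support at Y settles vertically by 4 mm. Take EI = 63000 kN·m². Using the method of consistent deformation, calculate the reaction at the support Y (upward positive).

Take the reaction at Y as the redundant and release it; the primary structure is a cantilever fixed at X.
Free-end deflection of the primary structure under the applied loading (downward +):
  point load 133.3 at a = 1.2: Pa²(3L − a)/(6EI) = 537.5/EI
  triangular load, peak 42 at the free end: 11w₀L⁴/(120EI) = 4990/EI
  point load 78.1 at a = 4: Pa²(3L − a)/(6EI) = 2916/EI
  δ_0 = 8443/EI
Flexibility coefficient — unit upward force at Y: δ_{YY} = L³/(3EI) = 72/EI.
With EI = 63000 kN·m²: δ_0 = 0.13401 m and δ_{YY} = 0.001143 m/kN.
Compatibility — the beam at Y must follow the support down by 0.004 m: δ_0 − R_Y·δ_{YY} = 0.004, so R_Y = (0.13401 − 0.004)/0.001143 = 113.8 kN.

R_Y = 113.8 kN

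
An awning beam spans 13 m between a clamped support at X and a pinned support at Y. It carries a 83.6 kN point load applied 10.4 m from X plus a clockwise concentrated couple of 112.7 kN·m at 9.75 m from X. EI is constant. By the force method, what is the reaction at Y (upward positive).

Release the roller at Y. Primary structure: cantilever fixed at X.
Primary-structure tip deflection at Y by superposition:
  point load 83.6 at a = 10.4: Pa²(3L − a)/(6EI) = 43101/EI
  clockwise couple 112.7 at a = 9.75: M₀a(2L − a)/(2EI) = 8928/EI
  δ_0 = 52029/EI
Tip deflection under a unit load at Y: L³/(3EI) = 732.3/EI.
Compatibility at Y: δ_0 − R_Y·δ_{YY} = 0, so R_Y = 52029/732.3 = 71.05 kN.

R_Y = 71.05 kN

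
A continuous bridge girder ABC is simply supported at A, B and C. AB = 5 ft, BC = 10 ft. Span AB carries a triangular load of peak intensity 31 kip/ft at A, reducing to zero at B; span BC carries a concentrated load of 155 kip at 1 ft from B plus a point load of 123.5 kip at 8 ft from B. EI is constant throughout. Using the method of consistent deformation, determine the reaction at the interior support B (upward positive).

Take M_B as the redundant. Released structure: two simple spans AB and BC with a hinge at B.
End slopes at the hinge B, treating each span as simply supported:
  span AB: triangular load, peak 31: 7w₀L³/(360EI) = 75.35/EI
  span BC: point load 155 at a = 1: Pab(L + b)/(6LEI) = 441.8/EI
  span BC: point load 123.5 at a = 8: Pab(L + b)/(6LEI) = 395.2/EI
  relative rotation θ_0 = (75.35 + 837)/EI = 912.3/EI
A unit hogging moment at B produces rotation L₁/(3EI) + L₂/(3EI) = 5/EI.
Compatibility: M_B·(L₁+L₂)/(3EI) = θ_0, giving M_B = 182.5 kip·ft (hogging).
Span AB, ΣM about A with M_B applied at B: R_B^{AB}·5 = 129.2 + 182.5, so R_B^{AB} = 62.33 kip and R_A = 77.5 − 62.33 = 15.17 kip.
Span BC, ΣM about C: R_B^{BC}·10 = 1642 + 182.5, so R_B^{BC} = 182.4 kip and R_C = 278.5 − 182.4 = 96.05 kip.
R_B = 62.33 + 182.4 = 244.8 kip.

R_B = 244.8 kip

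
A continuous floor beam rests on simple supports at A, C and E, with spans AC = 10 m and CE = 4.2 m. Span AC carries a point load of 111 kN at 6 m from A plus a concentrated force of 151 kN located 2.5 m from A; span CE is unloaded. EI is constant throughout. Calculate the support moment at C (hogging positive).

Insert a hinge at C; M_C is the redundant, and each span becomes simply supported.
End slopes at the hinge C, treating each span as simply supported:
  span AC: point load 111 at a = 6: Pab(L + a)/(6LEI) = 710.4/EI
  span AC: point load 151 at a = 2.5: Pab(L + a)/(6LEI) = 589.8/EI
  relative rotation θ_0 = (1300 + 0)/EI = 1300/EI
A unit hogging moment at C produces rotation L₁/(3EI) + L₂/(3EI) = 4.733/EI.
Compatibility: M_C·(L₁+L₂)/(3EI) = θ_0, giving M_C = 274.7 kN·m (hogging).

M_C = 274.7 kN·m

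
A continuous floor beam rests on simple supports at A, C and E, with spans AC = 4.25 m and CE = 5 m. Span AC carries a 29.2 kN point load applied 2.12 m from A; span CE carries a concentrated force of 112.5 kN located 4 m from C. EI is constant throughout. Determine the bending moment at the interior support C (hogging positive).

Release continuity at C by inserting a hinge; the redundant is the internal moment M_C. The primary structure is two simply-supported spans AC and CE.
Rotations at C on the released spans (each span's end-slope, ×1/EI):
  span AC: point load 29.2 at a = 2.12: Pab(L + a)/(6LEI) = 32.94/EI
  span CE: point load 112.5 at a = 4: Pab(L + b)/(6LEI) = 90/EI
  relative rotation θ_0 = (32.94 + 90)/EI = 122.9/EI
A unit hogging moment at C produces rotation L₁/(3EI) + L₂/(3EI) = 3.083/EI.
Slope continuity at C: θ_0 = M_C·3.083/EI, so M_C = 122.9/3.083 = 39.87 kN·m (hogging).

M_C = 39.87 kN·m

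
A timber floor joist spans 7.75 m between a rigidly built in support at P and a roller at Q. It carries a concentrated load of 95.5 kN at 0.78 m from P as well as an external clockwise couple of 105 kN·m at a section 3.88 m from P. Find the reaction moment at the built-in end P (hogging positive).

Take the reaction at Q as the redundant and release it; the primary structure is a cantilever fixed at P.
Free-end deflection of the primary structure under the applied loading (downward +):
  point load 95.5 at a = 0.78: Pa²(3L − a)/(6EI) = 217.6/EI
  clockwise couple 105 at a = 3.88: M₀a(2L − a)/(2EI) = 2367/EI
  δ_0 = 2585/EI
Tip deflection under a unit load at Q: L³/(3EI) = 155.2/EI.
Compatibility at Q: δ_0 − R_Q·δ_{QQ} = 0, so R_Q = 2585/155.2 = 16.66 kN.
Moment equilibrium about P: M_P = Σ(load moments about P) − R_Q·L = 179.5 − 16.66×7.75 = 50.4 kN·m.

M_P = 50.4 kN·m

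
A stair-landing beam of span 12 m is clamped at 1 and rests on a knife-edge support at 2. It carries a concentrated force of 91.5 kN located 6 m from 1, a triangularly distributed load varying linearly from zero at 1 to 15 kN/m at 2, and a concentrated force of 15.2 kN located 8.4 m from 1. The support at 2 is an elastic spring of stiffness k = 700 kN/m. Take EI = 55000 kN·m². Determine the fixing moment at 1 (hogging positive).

Release the roller at 2. Primary structure: cantilever fixed at 1.
Free-end deflection of the primary structure under the applied loading (downward +):
  point load 91.5 at a = 6: Pa²(3L − a)/(6EI) = 16470/EI
  triangular load, peak 15 at the free end: 11w₀L⁴/(120EI) = 28512/EI
  point load 15.2 at a = 8.4: Pa²(3L − a)/(6EI) = 4934/EI
  δ_0 = 49916/EI
Tip deflection under a unit load at 2: L³/(3EI) = 576/EI.
With EI = 55000 kN·m²: δ_0 = 0.90756 m and δ_{22} = 0.010473 m/kN.
Compatibility — the spring shortens by R_2/k under the reaction it provides: δ_0 − R_2·δ_{22} = R_2/k. With 1/k = 0.001429 m/kN, R_2 = δ_0 / (δ_{22} + 1/k) = 0.90756 / (0.010473 + 0.001429) = 76.26 kN.
Moment equilibrium about 1: M_1 = Σ(load moments about 1) − R_2·L = 1397 − 76.26×12 = 481.6 kN·m.

M_1 = 481.6 kN·m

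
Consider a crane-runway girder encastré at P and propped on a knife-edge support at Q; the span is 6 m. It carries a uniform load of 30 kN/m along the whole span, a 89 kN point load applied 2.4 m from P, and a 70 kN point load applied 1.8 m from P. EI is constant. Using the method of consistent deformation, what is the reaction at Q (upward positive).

R_Q = 94.52 kN

Choose R_Q as the redundant. The primary structure is the cantilever fixed at P.
Free-end deflection of the primary structure under the applied loading (downward +):
  UDL 30: wL⁴/(8EI) = 4860/EI
  point load 89 at a = 2.4: Pa²(3L − a)/(6EI) = 1333/EI
  point load 70 at a = 1.8: Pa²(3L − a)/(6EI) = 612.4/EI
  δ_0 = 6805/EI
Flexibility coefficient — unit upward force at Q: δ_{QQ} = L³/(3EI) = 72/EI.
The prop prevents deflection at Q: R_Q = δ_0/δ_{QQ} = 6805/72 = 94.52 kN.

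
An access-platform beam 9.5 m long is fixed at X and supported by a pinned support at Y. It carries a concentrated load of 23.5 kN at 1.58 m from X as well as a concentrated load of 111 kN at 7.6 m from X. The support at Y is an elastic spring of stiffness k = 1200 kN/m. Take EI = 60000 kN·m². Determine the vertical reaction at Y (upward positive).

R_Y = 67.29 kN

Choose R_Y as the redundant. The primary structure is the cantilever fixed at X.
Free-end deflection of the primary structure under the applied loading (downward +):
  point load 23.5 at a = 1.58: Pa²(3L − a)/(6EI) = 263.2/EI
  point load 111 at a = 7.6: Pa²(3L − a)/(6EI) = 22333/EI
  δ_0 = 22596/EI
Flexibility coefficient — unit upward force at Y: δ_{YY} = L³/(3EI) = 285.8/EI.
With EI = 60000 kN·m²: δ_0 = 0.3766 m and δ_{YY} = 0.004763 m/kN.
Compatibility — the spring shortens by R_Y/k under the reaction it provides: δ_0 − R_Y·δ_{YY} = R_Y/k. With 1/k = 0.000833 m/kN, R_Y = δ_0 / (δ_{YY} + 1/k) = 0.3766 / (0.004763 + 0.000833) = 67.29 kN.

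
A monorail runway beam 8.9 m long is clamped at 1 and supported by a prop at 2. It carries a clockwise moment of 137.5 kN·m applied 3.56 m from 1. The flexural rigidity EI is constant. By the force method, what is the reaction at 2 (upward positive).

R_2 = 14.83 kN

Remove the prop at 2; the released (primary) structure is a cantilever built in at 1.
Free-end deflection of the primary structure under the applied loading (downward +):
  clockwise couple 137.5 at a = 3.56: M₀a(2L − a)/(2EI) = 3485/EI
Tip deflection under a unit load at 2: L³/(3EI) = 235/EI.
The prop prevents deflection at 2: R_2 = δ_0/δ_{22} = 3485/235 = 14.83 kN.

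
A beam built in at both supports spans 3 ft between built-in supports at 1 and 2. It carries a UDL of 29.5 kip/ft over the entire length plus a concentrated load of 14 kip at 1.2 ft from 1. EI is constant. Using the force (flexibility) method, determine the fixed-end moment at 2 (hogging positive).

Take the two fixed-end moments M_1, M_2 as redundants; the released structure is the simple span 12.
On the primary (simply-supported) span, the end slopes from the loading are:
  at 1: UDL 29.5: wL³/(24EI) = 33.19/EI
  at 2: UDL 29.5: wL³/(24EI) = 33.19/EI
  at 1: point load 14 at a = 1.2: Pab(L + b)/(6LEI) = 8.064/EI
  at 2: point load 14 at a = 1.2: Pab(L + a)/(6LEI) = 7.056/EI
  θ_10 = 41.25/EI,  θ_20 = 40.24/EI
Flexibility coefficients: a unit moment at one end gives L/(3EI) there and L/(6EI) at the far end, so f₁₁ = f₂₂ = 1/EI and f₁₂ = f₂₁ = 0.5/EI.
Compatibility — zero rotation at each built-in end:
  1 M_1 + 0.5 M_2 = 41.25
  0.5 M_1 + 1 M_2 = 40.24
Solving the pair gives M_1 = 28.17 kip·ft and M_2 = 26.16 kip·ft (hogging).

M_2 = 26.16 kip·ft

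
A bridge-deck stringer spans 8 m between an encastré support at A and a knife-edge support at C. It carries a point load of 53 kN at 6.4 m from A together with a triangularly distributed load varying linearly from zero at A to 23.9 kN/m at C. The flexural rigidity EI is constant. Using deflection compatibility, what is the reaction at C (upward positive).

Release the roller at C. Primary structure: cantilever fixed at A.
Free-end deflection of the primary structure under the applied loading (downward +):
  point load 53 at a = 6.4: Pa²(3L − a)/(6EI) = 6368/EI
  triangular load, peak 23.9 at the free end: 11w₀L⁴/(120EI) = 8974/EI
  δ_0 = 15342/EI
Tip deflection under a unit load at C: L³/(3EI) = 170.7/EI.
The prop prevents deflection at C: R_C = δ_0/δ_{CC} = 15342/170.7 = 89.89 kN.

R_C = 89.89 kN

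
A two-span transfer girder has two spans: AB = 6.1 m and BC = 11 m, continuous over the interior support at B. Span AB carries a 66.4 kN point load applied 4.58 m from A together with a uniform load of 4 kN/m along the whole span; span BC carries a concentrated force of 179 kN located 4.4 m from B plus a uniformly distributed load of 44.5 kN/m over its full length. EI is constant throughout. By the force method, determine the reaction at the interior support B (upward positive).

Insert a hinge at B; M_B is the redundant, and each span becomes simply supported.
Discontinuity in slope at B on the released structure — sum the simple-span end rotations:
  span AB: point load 66.4 at a = 4.58: Pab(L + a)/(6LEI) = 134.9/EI
  span AB: UDL 4: wL³/(24EI) = 37.83/EI
  span BC: point load 179 at a = 4.4: Pab(L + b)/(6LEI) = 1386/EI
  span BC: UDL 44.5: wL³/(24EI) = 2468/EI
  relative rotation θ_0 = (172.7 + 3854)/EI = 4027/EI
A unit hogging moment at B produces rotation L₁/(3EI) + L₂/(3EI) = 5.7/EI.
Slope continuity at B: θ_0 = M_B·5.7/EI, so M_B = 4027/5.7 = 706.5 kN·m (hogging).
Span AB, ΣM about A with M_B applied at B: R_B^{AB}·6.1 = 378.5 + 706.5, so R_B^{AB} = 177.9 kN and R_A = 90.8 − 177.9 = -87.07 kN.
Span BC, ΣM about C: R_B^{BC}·11 = 3874 + 706.5, so R_B^{BC} = 416.4 kN and R_C = 668.5 − 416.4 = 252.1 kN.
R_B = 177.9 + 416.4 = 594.2 kN.

R_B = 594.2 kN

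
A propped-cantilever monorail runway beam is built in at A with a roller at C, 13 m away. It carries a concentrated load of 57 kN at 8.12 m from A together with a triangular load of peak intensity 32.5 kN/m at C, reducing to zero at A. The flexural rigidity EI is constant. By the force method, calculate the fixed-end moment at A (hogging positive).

Release the roller at C. Primary structure: cantilever fixed at A.
Free-end deflection of the primary structure under the applied loading (downward +):
  point load 57 at a = 8.12: Pa²(3L − a)/(6EI) = 19343/EI
  triangular load, peak 32.5 at the free end: 11w₀L⁴/(120EI) = 85088/EI
  δ_0 = 104430/EI
Flexibility coefficient — unit upward force at C: δ_{CC} = L³/(3EI) = 732.3/EI.
Compatibility at C: δ_0 − R_C·δ_{CC} = 0, so R_C = 104430/732.3 = 142.6 kN.
Moment equilibrium about A: M_A = Σ(load moments about A) − R_C·L = 2294 − 142.6×13 = 439.9 kN·m.

M_A = 439.9 kN·m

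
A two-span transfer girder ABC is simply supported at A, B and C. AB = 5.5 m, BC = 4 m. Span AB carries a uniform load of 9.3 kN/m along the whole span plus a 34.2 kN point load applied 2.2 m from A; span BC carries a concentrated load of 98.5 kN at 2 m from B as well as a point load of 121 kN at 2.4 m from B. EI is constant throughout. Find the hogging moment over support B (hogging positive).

Insert a hinge at B; M_B is the redundant, and each span becomes simply supported.
Discontinuity in slope at B on the released structure — sum the simple-span end rotations:
  span AB: UDL 9.3: wL³/(24EI) = 64.47/EI
  span AB: point load 34.2 at a = 2.2: Pab(L + a)/(6LEI) = 57.93/EI
  span BC: point load 98.5 at a = 2: Pab(L + b)/(6LEI) = 98.5/EI
  span BC: point load 121 at a = 2.4: Pab(L + b)/(6LEI) = 108.4/EI
  relative rotation θ_0 = (122.4 + 206.9)/EI = 329.3/EI
A unit hogging moment at B produces rotation L₁/(3EI) + L₂/(3EI) = 3.167/EI.
Compatibility: M_B·(L₁+L₂)/(3EI) = θ_0, giving M_B = 104 kN·m (hogging).

M_B = 104 kN·m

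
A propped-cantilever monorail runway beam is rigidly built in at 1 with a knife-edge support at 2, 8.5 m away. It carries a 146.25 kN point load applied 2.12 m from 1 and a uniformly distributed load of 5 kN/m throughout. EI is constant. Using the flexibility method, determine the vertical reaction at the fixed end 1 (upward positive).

Release the roller at 2. Primary structure: cantilever fixed at 1.
Primary-structure tip deflection at 2 by superposition:
  point load 146.25 at a = 2.12: Pa²(3L − a)/(6EI) = 2561/EI
  UDL 5: wL⁴/(8EI) = 3263/EI
  δ_0 = 5824/EI
Flexibility coefficient — unit upward force at 2: δ_{22} = L³/(3EI) = 204.7/EI.
The prop prevents deflection at 2: R_2 = δ_0/δ_{22} = 5824/204.7 = 28.45 kN.
Vertical equilibrium: R_1 = ΣP − R_2 = 188.8 − 28.45 = 160.3 kN.

R_1 = 160.3 kN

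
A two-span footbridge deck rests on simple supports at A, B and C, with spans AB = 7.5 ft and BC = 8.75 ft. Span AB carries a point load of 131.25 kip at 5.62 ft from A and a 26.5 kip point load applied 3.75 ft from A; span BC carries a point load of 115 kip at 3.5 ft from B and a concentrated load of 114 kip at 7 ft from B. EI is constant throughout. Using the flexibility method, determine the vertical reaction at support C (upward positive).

R_C = 108.9 kip

Insert a hinge at B; M_B is the redundant, and each span becomes simply supported.
End slopes at the hinge B, treating each span as simply supported:
  span AB: point load 131.25 at a = 5.62: Pab(L + a)/(6LEI) = 404.3/EI
  span AB: point load 26.5 at a = 3.75: Pab(L + a)/(6LEI) = 93.16/EI
  span BC: point load 115 at a = 3.5: Pab(L + b)/(6LEI) = 563.5/EI
  span BC: point load 114 at a = 7: Pab(L + b)/(6LEI) = 279.3/EI
  relative rotation θ_0 = (497.5 + 842.8)/EI = 1340/EI
A unit hogging moment at B produces rotation L₁/(3EI) + L₂/(3EI) = 5.417/EI.
Compatibility: M_B·(L₁+L₂)/(3EI) = θ_0, giving M_B = 247.4 kip·ft (hogging).
Span BC, ΣM about C: R_B^{BC}·8.75 = 803.2 + 247.4, so R_B^{BC} = 120.1 kip and R_C = 229 − 120.1 = 108.9 kip.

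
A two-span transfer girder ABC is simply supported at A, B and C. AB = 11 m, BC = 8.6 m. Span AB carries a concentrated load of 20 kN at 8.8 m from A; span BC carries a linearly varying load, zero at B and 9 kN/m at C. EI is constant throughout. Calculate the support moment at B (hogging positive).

Insert a hinge at B; M_B is the redundant, and each span becomes simply supported.
End slopes at the hinge B, treating each span as simply supported:
  span AB: point load 20 at a = 8.8: Pab(L + a)/(6LEI) = 116.2/EI
  span BC: triangular load, peak 9: 7w₀L³/(360EI) = 111.3/EI
  relative rotation θ_0 = (116.2 + 111.3)/EI = 227.5/EI
A unit hogging moment at B produces rotation L₁/(3EI) + L₂/(3EI) = 6.533/EI.
Slope continuity at B: θ_0 = M_B·6.533/EI, so M_B = 227.5/6.533 = 34.82 kN·m (hogging).

M_B = 34.82 kN·m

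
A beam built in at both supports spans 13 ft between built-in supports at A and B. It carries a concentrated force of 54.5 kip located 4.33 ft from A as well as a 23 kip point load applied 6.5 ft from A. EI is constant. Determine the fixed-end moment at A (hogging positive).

Take the two fixed-end moments M_A, M_B as redundants; the released structure is the simple span AB.
End rotations of the released simple span under the applied load (×1/EI):
  at A: point load 54.5 at a = 4.33: Pab(L + b)/(6LEI) = 568.4/EI
  at B: point load 54.5 at a = 4.33: Pab(L + a)/(6LEI) = 454.6/EI
  at A: point load 23 at a = 6.5: Pab(L + b)/(6LEI) = 242.9/EI
  at B: point load 23 at a = 6.5: Pab(L + a)/(6LEI) = 242.9/EI
  θ_A0 = 811.4/EI,  θ_B0 = 697.5/EI
Flexibility coefficients: a unit moment at one end gives L/(3EI) there and L/(6EI) at the far end, so f₁₁ = f₂₂ = 4.333/EI and f₁₂ = f₂₁ = 2.167/EI.
Compatibility — zero rotation at each built-in end:
  4.333 M_A + 2.167 M_B = 811.4
  2.167 M_A + 4.333 M_B = 697.5
Solving the pair gives M_A = 142.3 kip·ft and M_B = 89.8 kip·ft (hogging).

M_A = 142.3 kip·ft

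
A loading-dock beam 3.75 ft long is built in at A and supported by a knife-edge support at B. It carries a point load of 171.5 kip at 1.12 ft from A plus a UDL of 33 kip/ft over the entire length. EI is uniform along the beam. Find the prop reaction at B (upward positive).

R_B = 67.07 kip

Release the roller at B. Primary structure: cantilever fixed at A.
Free-end deflection of the primary structure under the applied loading (downward +):
  point load 171.5 at a = 1.12: Pa²(3L − a)/(6EI) = 363.2/EI
  UDL 33: wL⁴/(8EI) = 815.7/EI
  δ_0 = 1179/EI
Flexibility coefficient — unit upward force at B: δ_{BB} = L³/(3EI) = 17.58/EI.
Compatibility at B: δ_0 − R_B·δ_{BB} = 0, so R_B = 1179/17.58 = 67.07 kip.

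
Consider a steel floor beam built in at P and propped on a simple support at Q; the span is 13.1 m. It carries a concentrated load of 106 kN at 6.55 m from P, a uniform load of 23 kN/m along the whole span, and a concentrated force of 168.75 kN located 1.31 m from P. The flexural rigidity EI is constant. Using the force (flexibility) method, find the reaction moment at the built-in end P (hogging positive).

Choose R_Q as the redundant. The primary structure is the cantilever fixed at P.
Primary-structure tip deflection at Q by superposition:
  point load 106 at a = 6.55: Pa²(3L − a)/(6EI) = 24823/EI
  UDL 23: wL⁴/(8EI) = 84669/EI
  point load 168.75 at a = 1.31: Pa²(3L − a)/(6EI) = 1834/EI
  δ_0 = 111325/EI
Tip deflection under a unit load at Q: L³/(3EI) = 749.4/EI.
Compatibility at Q: δ_0 − R_Q·δ_{QQ} = 0, so R_Q = 111325/749.4 = 148.6 kN.
Moment equilibrium about P: M_P = Σ(load moments about P) − R_Q·L = 2889 − 148.6×13.1 = 942.7 kN·m.

M_P = 942.7 kN·m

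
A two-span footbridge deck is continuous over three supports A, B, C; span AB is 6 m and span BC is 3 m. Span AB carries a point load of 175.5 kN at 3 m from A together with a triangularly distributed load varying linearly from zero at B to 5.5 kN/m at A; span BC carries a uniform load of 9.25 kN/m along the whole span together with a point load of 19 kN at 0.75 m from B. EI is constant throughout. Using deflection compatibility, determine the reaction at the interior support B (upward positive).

Insert a hinge at B; M_B is the redundant, and each span becomes simply supported.
End slopes at the hinge B, treating each span as simply supported:
  span AB: point load 175.5 at a = 3: Pab(L + a)/(6LEI) = 394.9/EI
  span AB: triangular load, peak 5.5: 7w₀L³/(360EI) = 23.1/EI
  span BC: UDL 9.25: wL³/(24EI) = 10.41/EI
  span BC: point load 19 at a = 0.75: Pab(L + b)/(6LEI) = 9.352/EI
  relative rotation θ_0 = (418 + 19.76)/EI = 437.7/EI
A unit hogging moment at B produces rotation L₁/(3EI) + L₂/(3EI) = 3/EI.
Slope continuity at B: θ_0 = M_B·3/EI, so M_B = 437.7/3 = 145.9 kN·m (hogging).
Span AB, ΣM about A with M_B applied at B: R_B^{AB}·6 = 559.5 + 145.9, so R_B^{AB} = 117.6 kN and R_A = 192 − 117.6 = 74.43 kN.
Span BC, ΣM about C: R_B^{BC}·3 = 84.38 + 145.9, so R_B^{BC} = 76.76 kN and R_C = 46.75 − 76.76 = -30.01 kN.
R_B = 117.6 + 76.76 = 194.3 kN.

R_B = 194.3 kN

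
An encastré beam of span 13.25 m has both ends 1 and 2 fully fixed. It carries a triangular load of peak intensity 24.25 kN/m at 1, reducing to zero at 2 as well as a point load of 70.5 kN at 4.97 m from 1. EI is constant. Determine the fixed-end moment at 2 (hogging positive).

M_2 = 224 kN·m

Take the two fixed-end moments M_1, M_2 as redundants; the released structure is the simple span 12.
End rotations of the released simple span under the applied load (×1/EI):
  at 1: triangular load, peak 24.25: w₀L³/(45EI) = 1254/EI
  at 2: triangular load, peak 24.25: 7w₀L³/(360EI) = 1097/EI
  at 1: point load 70.5 at a = 4.97: Pab(L + b)/(6LEI) = 785.7/EI
  at 2: point load 70.5 at a = 4.97: Pab(L + a)/(6LEI) = 664.9/EI
  θ_10 = 2039/EI,  θ_20 = 1762/EI
Flexibility coefficients: a unit moment at one end gives L/(3EI) there and L/(6EI) at the far end, so f₁₁ = f₂₂ = 4.417/EI and f₁₂ = f₂₁ = 2.208/EI.
Compatibility — zero rotation at each built-in end:
  4.417 M_1 + 2.208 M_2 = 2039
  2.208 M_1 + 4.417 M_2 = 1762
Solving the pair gives M_1 = 349.7 kN·m and M_2 = 224 kN·m (hogging).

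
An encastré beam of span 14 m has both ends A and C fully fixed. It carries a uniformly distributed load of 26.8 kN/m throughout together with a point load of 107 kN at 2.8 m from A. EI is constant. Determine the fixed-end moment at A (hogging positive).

M_A = 629.5 kN·m

Take the two fixed-end moments M_A, M_C as redundants; the released structure is the simple span AC.
On the primary (simply-supported) span, the end slopes from the loading are:
  at A: UDL 26.8: wL³/(24EI) = 3064/EI
  at C: UDL 26.8: wL³/(24EI) = 3064/EI
  at A: point load 107 at a = 2.8: Pab(L + b)/(6LEI) = 1007/EI
  at C: point load 107 at a = 2.8: Pab(L + a)/(6LEI) = 671.1/EI
  θ_A0 = 4071/EI,  θ_C0 = 3735/EI
Flexibility coefficients: a unit moment at one end gives L/(3EI) there and L/(6EI) at the far end, so f₁₁ = f₂₂ = 4.667/EI and f₁₂ = f₂₁ = 2.333/EI.
Compatibility — zero rotation at each built-in end:
  4.667 M_A + 2.333 M_C = 4071
  2.333 M_A + 4.667 M_C = 3735
Solving the pair gives M_A = 629.5 kN·m and M_C = 485.7 kN·m (hogging).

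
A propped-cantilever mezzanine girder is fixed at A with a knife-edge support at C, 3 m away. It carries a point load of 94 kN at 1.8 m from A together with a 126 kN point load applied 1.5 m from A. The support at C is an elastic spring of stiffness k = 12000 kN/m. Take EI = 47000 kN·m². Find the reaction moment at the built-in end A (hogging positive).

M_A = 191 kN·m

Take the reaction at C as the redundant and release it; the primary structure is a cantilever fixed at A.
Free-end deflection of the primary structure under the applied loading (downward +):
  point load 94 at a = 1.8: Pa²(3L − a)/(6EI) = 365.5/EI
  point load 126 at a = 1.5: Pa²(3L − a)/(6EI) = 354.4/EI
  δ_0 = 719.8/EI
Tip deflection under a unit load at C: L³/(3EI) = 9/EI.
With EI = 47000 kN·m²: δ_0 = 0.015316 m and δ_{CC} = 0.000191 m/kN.
Compatibility — the spring shortens by R_C/k under the reaction it provides: δ_0 − R_C·δ_{CC} = R_C/k. With 1/k = 0.000083 m/kN, R_C = δ_0 / (δ_{CC} + 1/k) = 0.015316 / (0.000191 + 0.000083) = 55.73 kN.
Moment equilibrium about A: M_A = Σ(load moments about A) − R_C·L = 358.2 − 55.73×3 = 191 kN·m.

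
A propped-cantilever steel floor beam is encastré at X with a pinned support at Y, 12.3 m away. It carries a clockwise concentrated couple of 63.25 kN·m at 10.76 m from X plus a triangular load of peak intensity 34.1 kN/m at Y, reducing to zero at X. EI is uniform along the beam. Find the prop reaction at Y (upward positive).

Release the roller at Y. Primary structure: cantilever fixed at X.
Downward deflection at the released point Y due to the loads:
  clockwise couple 63.25 at a = 10.76: M₀a(2L − a)/(2EI) = 4710/EI
  triangular load, peak 34.1 at the free end: 11w₀L⁴/(120EI) = 71546/EI
  δ_0 = 76256/EI
Flexibility coefficient — unit upward force at Y: δ_{YY} = L³/(3EI) = 620.3/EI.
The prop prevents deflection at Y: R_Y = δ_0/δ_{YY} = 76256/620.3 = 122.9 kN.

R_Y = 122.9 kN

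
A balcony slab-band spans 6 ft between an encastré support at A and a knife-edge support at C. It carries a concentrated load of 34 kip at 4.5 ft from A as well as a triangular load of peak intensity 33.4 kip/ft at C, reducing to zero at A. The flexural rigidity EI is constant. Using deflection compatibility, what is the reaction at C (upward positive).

R_C = 76.63 kip

Release the roller at C. Primary structure: cantilever fixed at A.
Free-end deflection of the primary structure under the applied loading (downward +):
  point load 34 at a = 4.5: Pa²(3L − a)/(6EI) = 1549/EI
  triangular load, peak 33.4 at the free end: 11w₀L⁴/(120EI) = 3968/EI
  δ_0 = 5517/EI
Tip deflection under a unit load at C: L³/(3EI) = 72/EI.
The prop prevents deflection at C: R_C = δ_0/δ_{CC} = 5517/72 = 76.63 kip.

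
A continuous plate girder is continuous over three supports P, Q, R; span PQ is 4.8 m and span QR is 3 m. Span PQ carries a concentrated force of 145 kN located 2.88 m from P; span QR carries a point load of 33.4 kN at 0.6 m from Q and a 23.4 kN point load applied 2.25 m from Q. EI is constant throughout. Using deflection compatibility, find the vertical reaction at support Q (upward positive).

Release continuity at Q by inserting a hinge; the redundant is the internal moment M_Q. The primary structure is two simply-supported spans PQ and QR.
Discontinuity in slope at Q on the released structure — sum the simple-span end rotations:
  span PQ: point load 145 at a = 2.88: Pab(L + a)/(6LEI) = 213.8/EI
  span QR: point load 33.4 at a = 0.6: Pab(L + b)/(6LEI) = 14.43/EI
  span QR: point load 23.4 at a = 2.25: Pab(L + b)/(6LEI) = 8.227/EI
  relative rotation θ_0 = (213.8 + 22.66)/EI = 236.5/EI
A unit hogging moment at Q produces rotation L₁/(3EI) + L₂/(3EI) = 2.6/EI.
Compatibility: M_Q·(L₁+L₂)/(3EI) = θ_0, giving M_Q = 90.95 kN·m (hogging).
Span PQ, ΣM about P with M_Q applied at Q: R_Q^{PQ}·4.8 = 417.6 + 90.95, so R_Q^{PQ} = 105.9 kN and R_P = 145 − 105.9 = 39.05 kN.
Span QR, ΣM about R: R_Q^{QR}·3 = 97.71 + 90.95, so R_Q^{QR} = 62.89 kN and R_R = 56.8 − 62.89 = -6.086 kN.
R_Q = 105.9 + 62.89 = 168.8 kN.

R_Q = 168.8 kN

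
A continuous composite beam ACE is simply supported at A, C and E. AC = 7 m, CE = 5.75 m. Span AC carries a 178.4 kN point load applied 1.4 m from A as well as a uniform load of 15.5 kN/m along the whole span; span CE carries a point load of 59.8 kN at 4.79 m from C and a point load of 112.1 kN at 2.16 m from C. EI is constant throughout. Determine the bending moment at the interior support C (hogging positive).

Take M_C as the redundant. Released structure: two simple spans AC and CE with a hinge at C.
Rotations at C on the released spans (each span's end-slope, ×1/EI):
  span AC: point load 178.4 at a = 1.4: Pab(L + a)/(6LEI) = 279.7/EI
  span AC: UDL 15.5: wL³/(24EI) = 221.5/EI
  span CE: point load 59.8 at a = 4.79: Pab(L + b)/(6LEI) = 53.48/EI
  span CE: point load 112.1 at a = 2.16: Pab(L + b)/(6LEI) = 235.3/EI
  relative rotation θ_0 = (501.3 + 288.8)/EI = 790.1/EI
A unit hogging moment at C produces rotation L₁/(3EI) + L₂/(3EI) = 4.25/EI.
Compatibility: M_C·(L₁+L₂)/(3EI) = θ_0, giving M_C = 185.9 kN·m (hogging).

M_C = 185.9 kN·m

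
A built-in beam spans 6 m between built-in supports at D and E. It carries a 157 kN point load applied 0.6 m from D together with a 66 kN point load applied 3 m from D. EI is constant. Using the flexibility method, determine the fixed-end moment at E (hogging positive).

Release both end moments; the primary structure is a simply-supported span DE with redundants M_D and M_E.
Simple-span end rotations at D and E under the given loads:
  at D: point load 157 at a = 0.6: Pab(L + b)/(6LEI) = 161.1/EI
  at E: point load 157 at a = 0.6: Pab(L + a)/(6LEI) = 93.26/EI
  at D: point load 66 at a = 3: Pab(L + b)/(6LEI) = 148.5/EI
  at E: point load 66 at a = 3: Pab(L + a)/(6LEI) = 148.5/EI
  θ_D0 = 309.6/EI,  θ_E0 = 241.8/EI
Flexibility coefficients: a unit moment at one end gives L/(3EI) there and L/(6EI) at the far end, so f₁₁ = f₂₂ = 2/EI and f₁₂ = f₂₁ = 1/EI.
Compatibility — zero rotation at each built-in end:
  2 M_D + 1 M_E = 309.6
  1 M_D + 2 M_E = 241.8
Solving the pair gives M_D = 125.8 kN·m and M_E = 57.98 kN·m (hogging).

M_E = 57.98 kN·m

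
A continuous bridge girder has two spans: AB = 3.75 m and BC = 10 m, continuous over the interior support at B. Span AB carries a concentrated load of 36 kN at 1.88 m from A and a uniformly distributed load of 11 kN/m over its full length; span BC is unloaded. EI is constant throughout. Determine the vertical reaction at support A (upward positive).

R_A = 35.33 kN

Insert a hinge at B; M_B is the redundant, and each span becomes simply supported.
End slopes at the hinge B, treating each span as simply supported:
  span AB: point load 36 at a = 1.88: Pab(L + a)/(6LEI) = 31.67/EI
  span AB: UDL 11: wL³/(24EI) = 24.17/EI
  relative rotation θ_0 = (55.84 + 0)/EI = 55.84/EI
A unit hogging moment at B produces rotation L₁/(3EI) + L₂/(3EI) = 4.583/EI.
Compatibility: M_B·(L₁+L₂)/(3EI) = θ_0, giving M_B = 12.18 kN·m (hogging).
Span AB, ΣM about A with M_B applied at B: R_B^{AB}·3.75 = 145 + 12.18, so R_B^{AB} = 41.92 kN and R_A = 77.25 − 41.92 = 35.33 kN.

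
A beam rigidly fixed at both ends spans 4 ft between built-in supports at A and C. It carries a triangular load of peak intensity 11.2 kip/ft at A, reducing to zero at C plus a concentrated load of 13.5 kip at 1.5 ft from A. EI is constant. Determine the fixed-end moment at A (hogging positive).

M_A = 16.87 kip·ft

Take the two fixed-end moments M_A, M_C as redundants; the released structure is the simple span AC.
On the primary (simply-supported) span, the end slopes from the loading are:
  at A: triangular load, peak 11.2: w₀L³/(45EI) = 15.93/EI
  at C: triangular load, peak 11.2: 7w₀L³/(360EI) = 13.94/EI
  at A: point load 13.5 at a = 1.5: Pab(L + b)/(6LEI) = 13.71/EI
  at C: point load 13.5 at a = 1.5: Pab(L + a)/(6LEI) = 11.6/EI
  θ_A0 = 29.64/EI,  θ_C0 = 25.54/EI
Flexibility coefficients: a unit moment at one end gives L/(3EI) there and L/(6EI) at the far end, so f₁₁ = f₂₂ = 1.333/EI and f₁₂ = f₂₁ = 0.6667/EI.
Compatibility — zero rotation at each built-in end:
  1.333 M_A + 0.6667 M_C = 29.64
  0.6667 M_A + 1.333 M_C = 25.54
Solving the pair gives M_A = 16.87 kip·ft and M_C = 10.72 kip·ft (hogging).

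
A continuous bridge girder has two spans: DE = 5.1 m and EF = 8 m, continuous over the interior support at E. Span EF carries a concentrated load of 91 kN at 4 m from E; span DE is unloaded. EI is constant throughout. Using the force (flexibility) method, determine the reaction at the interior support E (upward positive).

R_E = 72.26 kN

Insert a hinge at E; M_E is the redundant, and each span becomes simply supported.
Rotations at E on the released spans (each span's end-slope, ×1/EI):
  span EF: point load 91 at a = 4: Pab(L + b)/(6LEI) = 364/EI
  relative rotation θ_0 = (0 + 364)/EI = 364/EI
A unit hogging moment at E produces rotation L₁/(3EI) + L₂/(3EI) = 4.367/EI.
Compatibility: M_E·(L₁+L₂)/(3EI) = θ_0, giving M_E = 83.36 kN·m (hogging).
Span DE, ΣM about D with M_E applied at E: R_E^{DE}·5.1 = 0 + 83.36, so R_E^{DE} = 16.34 kN and R_D = 0 − 16.34 = -16.34 kN.
Span EF, ΣM about F: R_E^{EF}·8 = 364 + 83.36, so R_E^{EF} = 55.92 kN and R_F = 91 − 55.92 = 35.08 kN.
R_E = 16.34 + 55.92 = 72.26 kN.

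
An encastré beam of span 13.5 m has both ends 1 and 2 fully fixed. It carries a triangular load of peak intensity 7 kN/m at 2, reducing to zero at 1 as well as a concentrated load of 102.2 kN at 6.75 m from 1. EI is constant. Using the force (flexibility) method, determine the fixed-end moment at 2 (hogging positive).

Take the two fixed-end moments M_1, M_2 as redundants; the released structure is the simple span 12.
On the primary (simply-supported) span, the end slopes from the loading are:
  at 1: triangular load, peak 7: 7w₀L³/(360EI) = 334.9/EI
  at 2: triangular load, peak 7: w₀L³/(45EI) = 382.7/EI
  at 1: point load 102.2 at a = 6.75: Pab(L + b)/(6LEI) = 1164/EI
  at 2: point load 102.2 at a = 6.75: Pab(L + a)/(6LEI) = 1164/EI
  θ_10 = 1499/EI,  θ_20 = 1547/EI
Flexibility coefficients: a unit moment at one end gives L/(3EI) there and L/(6EI) at the far end, so f₁₁ = f₂₂ = 4.5/EI and f₁₂ = f₂₁ = 2.25/EI.
Compatibility — zero rotation at each built-in end:
  4.5 M_1 + 2.25 M_2 = 1499
  2.25 M_1 + 4.5 M_2 = 1547
Solving the pair gives M_1 = 215 kN·m and M_2 = 236.2 kN·m (hogging).

M_2 = 236.2 kN·m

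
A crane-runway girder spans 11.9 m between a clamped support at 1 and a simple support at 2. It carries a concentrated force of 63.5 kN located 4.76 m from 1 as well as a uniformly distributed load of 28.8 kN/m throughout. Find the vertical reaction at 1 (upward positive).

R_1 = 264.5 kN

Release the roller at 2. Primary structure: cantilever fixed at 1.
Primary-structure tip deflection at 2 by superposition:
  point load 63.5 at a = 4.76: Pa²(3L − a)/(6EI) = 7419/EI
  UDL 28.8: wL⁴/(8EI) = 72192/EI
  δ_0 = 79611/EI
Tip deflection under a unit load at 2: L³/(3EI) = 561.7/EI.
The prop prevents deflection at 2: R_2 = δ_0/δ_{22} = 79611/561.7 = 141.7 kN.
Vertical equilibrium: R_1 = ΣP − R_2 = 406.2 − 141.7 = 264.5 kN.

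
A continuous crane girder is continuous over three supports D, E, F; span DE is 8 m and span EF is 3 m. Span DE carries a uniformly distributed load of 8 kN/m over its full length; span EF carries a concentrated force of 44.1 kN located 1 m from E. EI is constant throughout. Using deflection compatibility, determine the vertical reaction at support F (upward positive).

R_F = -3.042 kN

Release continuity at E by inserting a hinge; the redundant is the internal moment M_E. The primary structure is two simply-supported spans DE and EF.
Discontinuity in slope at E on the released structure — sum the simple-span end rotations:
  span DE: UDL 8: wL³/(24EI) = 170.7/EI
  span EF: point load 44.1 at a = 1: Pab(L + b)/(6LEI) = 24.5/EI
  relative rotation θ_0 = (170.7 + 24.5)/EI = 195.2/EI
A unit hogging moment at E produces rotation L₁/(3EI) + L₂/(3EI) = 3.667/EI.
Compatibility: M_E·(L₁+L₂)/(3EI) = θ_0, giving M_E = 53.23 kN·m (hogging).
Span EF, ΣM about F: R_E^{EF}·3 = 88.2 + 53.23, so R_E^{EF} = 47.14 kN and R_F = 44.1 − 47.14 = -3.042 kN.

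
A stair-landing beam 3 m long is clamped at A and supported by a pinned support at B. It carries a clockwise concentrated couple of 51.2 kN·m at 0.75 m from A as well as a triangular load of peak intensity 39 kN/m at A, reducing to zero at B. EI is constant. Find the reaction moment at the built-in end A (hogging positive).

M_A = 41 kN·m

Remove the prop at B; the released (primary) structure is a cantilever built in at A.
Free-end deflection of the primary structure under the applied loading (downward +):
  clockwise couple 51.2 at a = 0.75: M₀a(2L − a)/(2EI) = 100.8/EI
  triangular load, peak 39 at the fixed end: w₀L⁴/(30EI) = 105.3/EI
  δ_0 = 206.1/EI
Tip deflection under a unit load at B: L³/(3EI) = 9/EI.
The prop prevents deflection at B: R_B = δ_0/δ_{BB} = 206.1/9 = 22.9 kN.
Moment equilibrium about A: M_A = Σ(load moments about A) − R_B·L = 109.7 − 22.9×3 = 41 kN·m.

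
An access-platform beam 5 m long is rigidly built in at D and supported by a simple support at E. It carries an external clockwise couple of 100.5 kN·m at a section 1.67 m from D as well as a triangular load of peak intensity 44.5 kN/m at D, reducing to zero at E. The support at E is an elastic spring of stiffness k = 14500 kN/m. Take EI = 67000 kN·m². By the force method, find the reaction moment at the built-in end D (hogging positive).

M_D = 110.3 kN·m

Choose R_E as the redundant. The primary structure is the cantilever fixed at D.
Free-end deflection of the primary structure under the applied loading (downward +):
  clockwise couple 100.5 at a = 1.67: M₀a(2L − a)/(2EI) = 699/EI
  triangular load, peak 44.5 at the fixed end: w₀L⁴/(30EI) = 927.1/EI
  δ_0 = 1626/EI
Flexibility coefficient — unit upward force at E: δ_{EE} = L³/(3EI) = 41.67/EI.
With EI = 67000 kN·m²: δ_0 = 0.02427 m and δ_{EE} = 0.000622 m/kN.
Compatibility — the spring shortens by R_E/k under the reaction it provides: δ_0 − R_E·δ_{EE} = R_E/k. With 1/k = 0.000069 m/kN, R_E = δ_0 / (δ_{EE} + 1/k) = 0.02427 / (0.000622 + 0.000069) = 35.13 kN.
Moment equilibrium about D: M_D = Σ(load moments about D) − R_E·L = 285.9 − 35.13×5 = 110.3 kN·m.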